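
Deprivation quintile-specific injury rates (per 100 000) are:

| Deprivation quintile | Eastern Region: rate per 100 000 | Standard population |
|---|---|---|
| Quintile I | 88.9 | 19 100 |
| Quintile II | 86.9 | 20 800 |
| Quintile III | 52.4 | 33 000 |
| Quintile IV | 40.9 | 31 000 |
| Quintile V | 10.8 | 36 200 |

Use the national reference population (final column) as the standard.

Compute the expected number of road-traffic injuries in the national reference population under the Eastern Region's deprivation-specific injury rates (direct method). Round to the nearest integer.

69

Expected road-traffic injuries = Σ (standard pop × deprivation-specific rate ÷ 100 000)
= 19 100×88.9/100 000 + 20 800×86.9/100 000 + 33 000×52.4/100 000 + 31 000×40.9/100 000 + 36 200×10.8/100 000
= 16.98 + 18.08 + 17.29 + 12.68 + 3.91 = 68.94.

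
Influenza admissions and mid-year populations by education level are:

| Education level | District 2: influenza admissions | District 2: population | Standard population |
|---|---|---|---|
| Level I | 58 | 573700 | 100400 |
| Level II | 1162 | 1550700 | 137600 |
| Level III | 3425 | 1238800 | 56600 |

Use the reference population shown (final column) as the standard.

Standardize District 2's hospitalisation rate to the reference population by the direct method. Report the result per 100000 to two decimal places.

Education-specific rates per 100000 for District 2: 10.11, 74.93, 276.48.
Standard total = 294600; weights = 0.3408, 0.4671, 0.1921.
Standardized rate: 0.3408×10.11 + 0.4671×74.93 + 0.1921×276.48 = 91.5633 per 100000.

91.56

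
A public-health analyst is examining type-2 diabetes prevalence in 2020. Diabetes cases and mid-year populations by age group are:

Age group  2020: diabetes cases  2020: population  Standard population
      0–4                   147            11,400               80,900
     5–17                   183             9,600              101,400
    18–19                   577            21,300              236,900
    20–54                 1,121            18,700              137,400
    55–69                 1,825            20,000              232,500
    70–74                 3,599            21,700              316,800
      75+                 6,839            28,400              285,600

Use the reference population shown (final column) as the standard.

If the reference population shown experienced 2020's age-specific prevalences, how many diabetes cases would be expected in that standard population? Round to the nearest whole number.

Age-specific rates per 1,000 for 2020: 12.895, 19.062, 27.089, 59.947, 91.250, 165.853, 240.810.
Expected diabetes cases = Σ (standard pop × age-specific rate ÷ 1,000)
= 80,900×12.895/1,000 + 101,400×19.062/1,000 + 236,900×27.089/1,000 + 137,400×59.947/1,000 + 232,500×91.250/1,000 + 316,800×165.853/1,000 + 285,600×240.810/1,000
= 1043.18 + 1932.94 + 6417.43 + 8236.65 + 21215.62 + 52542.08 + 68775.30 = 160163.21.

160163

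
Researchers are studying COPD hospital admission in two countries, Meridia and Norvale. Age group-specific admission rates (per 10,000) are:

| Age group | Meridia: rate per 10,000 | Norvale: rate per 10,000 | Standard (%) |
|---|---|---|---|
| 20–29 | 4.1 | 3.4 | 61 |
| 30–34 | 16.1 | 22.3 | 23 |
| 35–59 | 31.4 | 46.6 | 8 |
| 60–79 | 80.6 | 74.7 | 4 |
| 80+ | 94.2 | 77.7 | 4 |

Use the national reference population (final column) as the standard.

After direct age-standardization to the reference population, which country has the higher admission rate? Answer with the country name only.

Standard weights: 0.61, 0.23, 0.08, 0.04, 0.04.
Meridia: 0.6100×4.1 + 0.2300×16.1 + 0.0800×31.4 + 0.0400×80.6 + 0.0400×94.2 = 15.7080 per 10,000.
Norvale: 0.6100×3.4 + 0.2300×22.3 + 0.0800×46.6 + 0.0400×74.7 + 0.0400×77.7 = 17.0270 per 10,000.

Norvale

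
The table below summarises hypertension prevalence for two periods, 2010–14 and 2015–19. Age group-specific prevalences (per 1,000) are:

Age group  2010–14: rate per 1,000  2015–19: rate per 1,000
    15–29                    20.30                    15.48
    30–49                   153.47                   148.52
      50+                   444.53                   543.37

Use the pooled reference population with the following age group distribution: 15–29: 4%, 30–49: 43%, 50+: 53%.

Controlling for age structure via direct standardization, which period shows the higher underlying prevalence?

Standard weights: 0.04, 0.43, 0.53.
2010–14: 0.0400×20.30 + 0.4300×153.47 + 0.5300×444.53 = 302.4050 per 1,000.
2015–19: 0.0400×15.48 + 0.4300×148.52 + 0.5300×543.37 = 352.4689 per 1,000.

2015–19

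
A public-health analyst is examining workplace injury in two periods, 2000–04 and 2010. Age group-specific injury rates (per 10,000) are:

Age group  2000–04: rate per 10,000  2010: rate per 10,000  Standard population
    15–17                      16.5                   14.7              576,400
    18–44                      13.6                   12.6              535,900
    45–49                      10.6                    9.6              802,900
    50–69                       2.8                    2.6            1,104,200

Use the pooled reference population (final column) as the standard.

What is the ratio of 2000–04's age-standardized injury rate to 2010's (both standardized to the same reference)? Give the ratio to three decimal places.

1.101

Standard total = 3,019,400; weights = 0.1909, 0.1775, 0.2659, 0.3657.
2000–04: 0.1909×16.5 + 0.1775×13.6 + 0.2659×10.6 + 0.3657×2.8 = 9.4063 per 10,000.
2010: 0.1909×14.7 + 0.1775×12.6 + 0.2659×9.6 + 0.3657×2.6 = 8.5461 per 10,000.
Ratio = 9.4063 ÷ 8.5461 = 1.10065.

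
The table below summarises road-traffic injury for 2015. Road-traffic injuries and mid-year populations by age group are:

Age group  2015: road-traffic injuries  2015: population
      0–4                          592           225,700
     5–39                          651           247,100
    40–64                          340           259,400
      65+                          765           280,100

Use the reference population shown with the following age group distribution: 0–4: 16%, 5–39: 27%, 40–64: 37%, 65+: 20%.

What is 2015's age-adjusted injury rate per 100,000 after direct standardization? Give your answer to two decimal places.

Age-specific rates per 100,000 for 2015: 262.30, 263.46, 131.07, 273.12.
Standard weights: 0.16, 0.27, 0.37, 0.20.
Standardized rate: 0.1600×262.30 + 0.2700×263.46 + 0.3700×131.07 + 0.2000×273.12 = 216.2202 per 100,000.

216.22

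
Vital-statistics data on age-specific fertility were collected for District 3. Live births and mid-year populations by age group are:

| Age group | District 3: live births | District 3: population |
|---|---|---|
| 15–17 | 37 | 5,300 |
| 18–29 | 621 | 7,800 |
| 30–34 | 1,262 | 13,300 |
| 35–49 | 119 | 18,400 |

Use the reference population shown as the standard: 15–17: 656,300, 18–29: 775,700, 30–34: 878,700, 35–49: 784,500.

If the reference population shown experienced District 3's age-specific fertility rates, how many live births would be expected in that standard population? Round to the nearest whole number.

154790

Age-specific rates per 1,000 for District 3: 6.981, 79.615, 94.887, 6.467.
Expected live births = Σ (standard pop × age-specific rate ÷ 1,000)
= 656,300×6.981/1,000 + 775,700×79.615/1,000 + 878,700×94.887/1,000 + 784,500×6.467/1,000
= 4581.72 + 61757.65 + 83377.40 + 5073.67 = 154790.44.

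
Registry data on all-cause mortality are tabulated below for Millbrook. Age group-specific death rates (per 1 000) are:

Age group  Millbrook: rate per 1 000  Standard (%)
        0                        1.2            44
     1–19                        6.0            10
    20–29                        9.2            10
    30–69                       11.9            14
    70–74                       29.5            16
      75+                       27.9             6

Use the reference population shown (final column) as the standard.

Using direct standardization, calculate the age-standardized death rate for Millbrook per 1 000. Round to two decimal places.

Standard weights: 0.44, 0.10, 0.10, 0.14, 0.16, 0.06.
Standardized rate: 0.4400×1.2 + 0.1000×6.0 + 0.1000×9.2 + 0.1400×11.9 + 0.1600×29.5 + 0.0600×27.9 = 10.1080 per 1 000.

10.11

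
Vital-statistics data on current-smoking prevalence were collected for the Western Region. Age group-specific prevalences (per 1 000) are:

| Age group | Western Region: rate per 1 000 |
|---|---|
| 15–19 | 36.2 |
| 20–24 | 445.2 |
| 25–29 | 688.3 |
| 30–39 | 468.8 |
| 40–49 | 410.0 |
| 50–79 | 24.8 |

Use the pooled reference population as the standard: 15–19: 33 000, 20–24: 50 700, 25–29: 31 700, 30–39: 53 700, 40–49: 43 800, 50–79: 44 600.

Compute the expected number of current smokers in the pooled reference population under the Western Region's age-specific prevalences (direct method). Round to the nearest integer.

89824

Expected current smokers = Σ (standard pop × age-specific rate ÷ 1 000)
= 33 000×36.2/1 000 + 50 700×445.2/1 000 + 31 700×688.3/1 000 + 53 700×468.8/1 000 + 43 800×410.0/1 000 + 44 600×24.8/1 000
= 1194.60 + 22571.64 + 21819.11 + 25174.56 + 17958.00 + 1106.08 = 89823.99.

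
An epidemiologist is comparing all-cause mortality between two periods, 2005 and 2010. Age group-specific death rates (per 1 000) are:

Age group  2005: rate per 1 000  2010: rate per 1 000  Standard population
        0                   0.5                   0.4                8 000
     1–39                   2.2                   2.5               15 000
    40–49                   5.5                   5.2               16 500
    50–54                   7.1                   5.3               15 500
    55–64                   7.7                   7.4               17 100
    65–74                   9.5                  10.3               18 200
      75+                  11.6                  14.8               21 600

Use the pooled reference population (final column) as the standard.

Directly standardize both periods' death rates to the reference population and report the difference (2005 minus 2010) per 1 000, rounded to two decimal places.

-0.44

Standard total = 111 900; weights = 0.0715, 0.1340, 0.1475, 0.1385, 0.1528, 0.1626, 0.1930.
2005: 0.0715×0.5 + 0.1340×2.2 + 0.1475×5.5 + 0.1385×7.1 + 0.1528×7.7 + 0.1626×9.5 + 0.1930×11.6 = 7.0861 per 1 000.
2010: 0.0715×0.4 + 0.1340×2.5 + 0.1475×5.2 + 0.1385×5.3 + 0.1528×7.4 + 0.1626×10.3 + 0.1930×14.8 = 7.5275 per 1 000.
Difference = 7.0861 − 7.5275 = -0.4415.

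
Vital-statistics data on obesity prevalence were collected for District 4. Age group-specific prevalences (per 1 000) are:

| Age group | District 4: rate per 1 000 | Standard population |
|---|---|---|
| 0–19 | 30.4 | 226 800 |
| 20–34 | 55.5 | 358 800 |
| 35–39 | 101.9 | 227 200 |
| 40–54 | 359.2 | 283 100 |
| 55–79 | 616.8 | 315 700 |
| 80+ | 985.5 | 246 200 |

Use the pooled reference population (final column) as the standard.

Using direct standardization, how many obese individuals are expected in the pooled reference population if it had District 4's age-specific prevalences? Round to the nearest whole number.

Expected obese individuals = Σ (standard pop × age-specific rate ÷ 1 000)
= 226 800×30.4/1 000 + 358 800×55.5/1 000 + 227 200×101.9/1 000 + 283 100×359.2/1 000 + 315 700×616.8/1 000 + 246 200×985.5/1 000
= 6894.72 + 19913.40 + 23151.68 + 101689.52 + 194723.76 + 242630.10 = 589003.18.

589003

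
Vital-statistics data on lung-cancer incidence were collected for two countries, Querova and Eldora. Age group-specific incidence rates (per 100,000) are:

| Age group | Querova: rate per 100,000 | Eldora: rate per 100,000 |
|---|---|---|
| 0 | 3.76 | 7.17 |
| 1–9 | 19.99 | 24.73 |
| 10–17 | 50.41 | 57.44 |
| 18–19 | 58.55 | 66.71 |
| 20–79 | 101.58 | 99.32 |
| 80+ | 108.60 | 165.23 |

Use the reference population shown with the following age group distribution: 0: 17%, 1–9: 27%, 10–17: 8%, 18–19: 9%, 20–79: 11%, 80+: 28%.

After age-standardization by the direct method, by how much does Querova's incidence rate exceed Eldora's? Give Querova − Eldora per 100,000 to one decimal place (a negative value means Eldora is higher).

-18.8

Standard weights: 0.17, 0.27, 0.08, 0.09, 0.11, 0.28.
Querova: 0.1700×3.76 + 0.2700×19.99 + 0.0800×50.41 + 0.0900×58.55 + 0.1100×101.58 + 0.2800×108.60 = 56.9206 per 100,000.
Eldora: 0.1700×7.17 + 0.2700×24.73 + 0.0800×57.44 + 0.0900×66.71 + 0.1100×99.32 + 0.2800×165.23 = 75.6847 per 100,000.
Difference = 56.9206 − 75.6847 = -18.7641.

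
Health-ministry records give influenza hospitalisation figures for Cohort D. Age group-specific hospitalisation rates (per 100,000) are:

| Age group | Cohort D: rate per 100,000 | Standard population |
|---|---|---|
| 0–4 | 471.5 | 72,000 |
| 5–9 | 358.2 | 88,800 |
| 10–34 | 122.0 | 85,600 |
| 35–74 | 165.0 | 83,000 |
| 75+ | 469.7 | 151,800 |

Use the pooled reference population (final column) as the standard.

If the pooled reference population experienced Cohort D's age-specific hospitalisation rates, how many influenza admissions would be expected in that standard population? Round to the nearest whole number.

1612

Expected influenza admissions = Σ (standard pop × age-specific rate ÷ 100,000)
= 72,000×471.5/100,000 + 88,800×358.2/100,000 + 85,600×122.0/100,000 + 83,000×165.0/100,000 + 151,800×469.7/100,000
= 339.48 + 318.08 + 104.43 + 136.95 + 713.00 = 1611.95.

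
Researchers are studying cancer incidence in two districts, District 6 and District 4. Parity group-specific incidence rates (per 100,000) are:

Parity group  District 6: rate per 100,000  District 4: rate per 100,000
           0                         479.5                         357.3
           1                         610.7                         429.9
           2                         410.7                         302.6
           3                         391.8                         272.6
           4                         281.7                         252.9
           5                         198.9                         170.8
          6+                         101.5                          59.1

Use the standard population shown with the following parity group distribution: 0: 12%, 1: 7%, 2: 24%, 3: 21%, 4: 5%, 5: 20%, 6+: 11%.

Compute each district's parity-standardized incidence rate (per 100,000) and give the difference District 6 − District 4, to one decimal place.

90.0

Standard weights: 0.12, 0.07, 0.24, 0.21, 0.05, 0.20, 0.11.
District 6: 0.1200×479.5 + 0.0700×610.7 + 0.2400×410.7 + 0.2100×391.8 + 0.0500×281.7 + 0.2000×198.9 + 0.1100×101.5 = 346.1650 per 100,000.
District 4: 0.1200×357.3 + 0.0700×429.9 + 0.2400×302.6 + 0.2100×272.6 + 0.0500×252.9 + 0.2000×170.8 + 0.1100×59.1 = 256.1450 per 100,000.
Difference = 346.1650 − 256.1450 = 90.0200.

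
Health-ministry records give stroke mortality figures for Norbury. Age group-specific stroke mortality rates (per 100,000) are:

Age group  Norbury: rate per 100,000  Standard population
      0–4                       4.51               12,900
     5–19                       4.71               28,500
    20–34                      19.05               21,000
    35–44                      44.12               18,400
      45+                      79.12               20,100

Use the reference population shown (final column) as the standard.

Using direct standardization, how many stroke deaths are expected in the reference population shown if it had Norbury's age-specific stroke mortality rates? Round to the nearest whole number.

30

Expected stroke deaths = Σ (standard pop × age-specific rate ÷ 100,000)
= 12,900×4.51/100,000 + 28,500×4.71/100,000 + 21,000×19.05/100,000 + 18,400×44.12/100,000 + 20,100×79.12/100,000
= 0.58 + 1.34 + 4.00 + 8.12 + 15.90 = 29.95.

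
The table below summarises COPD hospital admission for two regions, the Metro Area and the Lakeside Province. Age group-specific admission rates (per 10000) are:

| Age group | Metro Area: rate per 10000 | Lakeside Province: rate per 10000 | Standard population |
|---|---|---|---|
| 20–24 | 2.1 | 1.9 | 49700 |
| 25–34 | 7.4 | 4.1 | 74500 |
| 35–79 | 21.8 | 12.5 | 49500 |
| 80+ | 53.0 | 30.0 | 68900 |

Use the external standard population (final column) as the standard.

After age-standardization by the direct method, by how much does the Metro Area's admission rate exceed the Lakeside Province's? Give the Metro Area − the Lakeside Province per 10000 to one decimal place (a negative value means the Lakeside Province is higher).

Standard total = 242600; weights = 0.2049, 0.3071, 0.2040, 0.2840.
The Metro Area: 0.2049×2.1 + 0.3071×7.4 + 0.2040×21.8 + 0.2840×53.0 = 22.2031 per 10000.
The Lakeside Province: 0.2049×1.9 + 0.3071×4.1 + 0.2040×12.5 + 0.2840×30.0 = 12.7190 per 10000.
Difference = 22.2031 − 12.7190 = 9.4841.

9.5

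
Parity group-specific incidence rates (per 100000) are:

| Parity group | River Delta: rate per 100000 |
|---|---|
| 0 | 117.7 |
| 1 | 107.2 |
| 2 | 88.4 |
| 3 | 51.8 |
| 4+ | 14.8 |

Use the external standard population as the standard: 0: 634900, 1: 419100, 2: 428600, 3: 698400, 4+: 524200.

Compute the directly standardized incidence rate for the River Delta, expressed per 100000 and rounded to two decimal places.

Standard total = 2705200; weights = 0.2347, 0.1549, 0.1584, 0.2582, 0.1938.
Standardized rate: 0.2347×117.7 + 0.1549×107.2 + 0.1584×88.4 + 0.2582×51.8 + 0.1938×14.8 = 74.4783 per 100000.

74.48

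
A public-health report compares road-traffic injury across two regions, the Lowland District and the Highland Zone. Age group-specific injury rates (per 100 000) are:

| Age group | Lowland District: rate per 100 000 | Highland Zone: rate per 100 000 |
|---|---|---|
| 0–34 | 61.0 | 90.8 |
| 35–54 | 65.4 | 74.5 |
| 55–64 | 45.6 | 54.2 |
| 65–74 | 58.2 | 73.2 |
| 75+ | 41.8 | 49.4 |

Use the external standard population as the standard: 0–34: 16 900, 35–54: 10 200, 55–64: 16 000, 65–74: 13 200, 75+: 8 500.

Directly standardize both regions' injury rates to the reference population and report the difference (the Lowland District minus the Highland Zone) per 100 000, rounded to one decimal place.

-15.4

Standard total = 64 800; weights = 0.2608, 0.1574, 0.2469, 0.2037, 0.1312.
The Lowland District: 0.2608×61.0 + 0.1574×65.4 + 0.2469×45.6 + 0.2037×58.2 + 0.1312×41.8 = 54.8012 per 100 000.
The Highland Zone: 0.2608×90.8 + 0.1574×74.5 + 0.2469×54.2 + 0.2037×73.2 + 0.1312×49.4 = 70.1815 per 100 000.
Difference = 54.8012 − 70.1815 = -15.3802.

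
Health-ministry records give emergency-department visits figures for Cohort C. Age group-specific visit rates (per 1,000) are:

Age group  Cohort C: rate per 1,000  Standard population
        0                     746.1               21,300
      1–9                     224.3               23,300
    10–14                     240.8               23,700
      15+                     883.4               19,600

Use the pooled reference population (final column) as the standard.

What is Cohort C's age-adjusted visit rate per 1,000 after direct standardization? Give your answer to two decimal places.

Standard total = 87,900; weights = 0.2423, 0.2651, 0.2696, 0.2230.
Standardized rate: 0.2423×746.1 + 0.2651×224.3 + 0.2696×240.8 + 0.2230×883.4 = 502.1584 per 1,000.

502.16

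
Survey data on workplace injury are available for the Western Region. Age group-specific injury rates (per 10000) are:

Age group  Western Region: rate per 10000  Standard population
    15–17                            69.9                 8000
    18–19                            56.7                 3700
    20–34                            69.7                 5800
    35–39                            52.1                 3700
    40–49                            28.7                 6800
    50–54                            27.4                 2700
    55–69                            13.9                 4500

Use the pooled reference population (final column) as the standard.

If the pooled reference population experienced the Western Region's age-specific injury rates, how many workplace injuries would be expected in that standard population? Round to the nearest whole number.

Expected workplace injuries = Σ (standard pop × age-specific rate ÷ 10000)
= 8000×69.9/10000 + 3700×56.7/10000 + 5800×69.7/10000 + 3700×52.1/10000 + 6800×28.7/10000 + 2700×27.4/10000 + 4500×13.9/10000
= 55.92 + 20.98 + 40.43 + 19.28 + 19.52 + 7.40 + 6.25 = 169.77.

170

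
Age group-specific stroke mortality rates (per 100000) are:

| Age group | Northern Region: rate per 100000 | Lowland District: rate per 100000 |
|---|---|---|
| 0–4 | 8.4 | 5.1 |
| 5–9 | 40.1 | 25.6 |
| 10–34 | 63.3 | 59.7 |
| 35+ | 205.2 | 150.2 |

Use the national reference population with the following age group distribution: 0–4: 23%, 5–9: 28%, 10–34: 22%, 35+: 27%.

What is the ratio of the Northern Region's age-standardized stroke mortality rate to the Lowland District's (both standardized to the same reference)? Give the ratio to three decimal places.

Standard weights: 0.23, 0.28, 0.22, 0.27.
The Northern Region: 0.2300×8.4 + 0.2800×40.1 + 0.2200×63.3 + 0.2700×205.2 = 82.4900 per 100000.
The Lowland District: 0.2300×5.1 + 0.2800×25.6 + 0.2200×59.7 + 0.2700×150.2 = 62.0290 per 100000.
Ratio = 82.4900 ÷ 62.0290 = 1.32986.

1.330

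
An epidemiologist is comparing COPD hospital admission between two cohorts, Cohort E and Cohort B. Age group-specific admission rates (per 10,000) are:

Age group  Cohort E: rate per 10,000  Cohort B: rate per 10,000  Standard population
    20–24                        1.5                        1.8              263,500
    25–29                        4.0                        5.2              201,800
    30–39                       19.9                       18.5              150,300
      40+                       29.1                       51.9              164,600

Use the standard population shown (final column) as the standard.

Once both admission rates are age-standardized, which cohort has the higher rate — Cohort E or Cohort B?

Standard total = 780,200; weights = 0.3377, 0.2587, 0.1926, 0.2110.
Cohort E: 0.3377×1.5 + 0.2587×4.0 + 0.1926×19.9 + 0.2110×29.1 = 11.5141 per 10,000.
Cohort B: 0.3377×1.8 + 0.2587×5.2 + 0.1926×18.5 + 0.2110×51.9 = 16.4662 per 10,000.

Cohort B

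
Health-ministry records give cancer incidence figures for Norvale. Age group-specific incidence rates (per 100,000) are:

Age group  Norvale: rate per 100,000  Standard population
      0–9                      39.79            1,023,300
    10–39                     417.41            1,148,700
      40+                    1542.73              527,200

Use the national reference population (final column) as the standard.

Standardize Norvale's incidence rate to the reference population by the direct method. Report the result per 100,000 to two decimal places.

494.04

Standard total = 2,699,200; weights = 0.3791, 0.4256, 0.1953.
Standardized rate: 0.3791×39.79 + 0.4256×417.41 + 0.1953×1542.73 = 494.0439 per 100,000.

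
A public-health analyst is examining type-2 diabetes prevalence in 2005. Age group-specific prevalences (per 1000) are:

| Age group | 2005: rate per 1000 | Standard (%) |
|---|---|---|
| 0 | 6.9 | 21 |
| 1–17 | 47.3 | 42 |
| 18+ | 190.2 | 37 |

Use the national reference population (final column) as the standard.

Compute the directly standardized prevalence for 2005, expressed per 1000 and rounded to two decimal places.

Standard weights: 0.21, 0.42, 0.37.
Standardized rate: 0.2100×6.9 + 0.4200×47.3 + 0.3700×190.2 = 91.6890 per 1000.

91.69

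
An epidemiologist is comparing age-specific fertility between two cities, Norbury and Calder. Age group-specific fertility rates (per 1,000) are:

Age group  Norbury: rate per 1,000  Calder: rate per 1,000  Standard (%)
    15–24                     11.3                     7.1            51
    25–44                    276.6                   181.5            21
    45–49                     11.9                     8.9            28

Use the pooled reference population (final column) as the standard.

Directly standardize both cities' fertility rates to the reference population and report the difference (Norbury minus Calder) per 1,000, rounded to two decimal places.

Standard weights: 0.51, 0.21, 0.28.
Norbury: 0.5100×11.3 + 0.2100×276.6 + 0.2800×11.9 = 67.1810 per 1,000.
Calder: 0.5100×7.1 + 0.2100×181.5 + 0.2800×8.9 = 44.2280 per 1,000.
Difference = 67.1810 − 44.2280 = 22.9530.

22.95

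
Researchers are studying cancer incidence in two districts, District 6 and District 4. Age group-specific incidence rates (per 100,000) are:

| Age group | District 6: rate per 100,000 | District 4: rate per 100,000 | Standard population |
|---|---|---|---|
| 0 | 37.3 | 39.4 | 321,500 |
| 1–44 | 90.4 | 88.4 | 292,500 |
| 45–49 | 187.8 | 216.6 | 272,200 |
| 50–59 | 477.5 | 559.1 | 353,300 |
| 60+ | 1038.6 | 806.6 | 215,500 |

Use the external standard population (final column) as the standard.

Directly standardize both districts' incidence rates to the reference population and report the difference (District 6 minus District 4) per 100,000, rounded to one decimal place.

Standard total = 1,455,000; weights = 0.2210, 0.2010, 0.1871, 0.2428, 0.1481.
District 6: 0.2210×37.3 + 0.2010×90.4 + 0.1871×187.8 + 0.2428×477.5 + 0.1481×1038.6 = 331.3211 per 100,000.
District 4: 0.2210×39.4 + 0.2010×88.4 + 0.1871×216.6 + 0.2428×559.1 + 0.1481×806.6 = 322.2233 per 100,000.
Difference = 331.3211 − 322.2233 = 9.0977.

9.1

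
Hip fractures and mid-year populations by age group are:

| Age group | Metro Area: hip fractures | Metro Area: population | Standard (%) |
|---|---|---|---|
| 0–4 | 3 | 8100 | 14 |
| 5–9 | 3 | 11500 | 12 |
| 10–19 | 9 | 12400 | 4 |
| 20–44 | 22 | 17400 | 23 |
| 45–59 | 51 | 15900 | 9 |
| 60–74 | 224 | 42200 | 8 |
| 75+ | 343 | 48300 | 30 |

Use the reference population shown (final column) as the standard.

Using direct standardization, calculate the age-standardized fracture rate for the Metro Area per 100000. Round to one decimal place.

Age-specific rates per 100000 for the Metro Area: 37.04, 26.09, 72.58, 126.44, 320.75, 530.81, 710.14.
Standard weights: 0.14, 0.12, 0.04, 0.23, 0.09, 0.08, 0.30.
Standardized rate: 0.1400×37.04 + 0.1200×26.09 + 0.0400×72.58 + 0.2300×126.44 + 0.0900×320.75 + 0.0800×530.81 + 0.3000×710.14 = 324.6752 per 100000.

324.7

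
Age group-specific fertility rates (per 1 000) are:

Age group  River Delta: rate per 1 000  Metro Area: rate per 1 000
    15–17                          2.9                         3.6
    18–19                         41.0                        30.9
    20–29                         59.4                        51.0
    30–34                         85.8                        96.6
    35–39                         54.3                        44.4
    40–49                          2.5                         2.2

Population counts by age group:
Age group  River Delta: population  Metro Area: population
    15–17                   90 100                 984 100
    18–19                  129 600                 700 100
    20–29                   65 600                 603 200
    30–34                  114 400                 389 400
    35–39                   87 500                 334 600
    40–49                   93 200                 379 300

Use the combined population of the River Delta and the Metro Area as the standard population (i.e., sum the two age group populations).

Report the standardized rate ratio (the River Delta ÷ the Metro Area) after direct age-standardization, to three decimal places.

1.092

Combined standard total = 3 971 100; weights = 0.2705, 0.2089, 0.1684, 0.1269, 0.1063, 0.1190.
The River Delta: 0.2705×2.9 + 0.2089×41.0 + 0.1684×59.4 + 0.1269×85.8 + 0.1063×54.3 + 0.1190×2.5 = 36.3091 per 1 000.
The Metro Area: 0.2705×3.6 + 0.2089×30.9 + 0.1684×51.0 + 0.1269×96.6 + 0.1063×44.4 + 0.1190×2.2 = 33.2556 per 1 000.
Ratio = 36.3091 ÷ 33.2556 = 1.09182.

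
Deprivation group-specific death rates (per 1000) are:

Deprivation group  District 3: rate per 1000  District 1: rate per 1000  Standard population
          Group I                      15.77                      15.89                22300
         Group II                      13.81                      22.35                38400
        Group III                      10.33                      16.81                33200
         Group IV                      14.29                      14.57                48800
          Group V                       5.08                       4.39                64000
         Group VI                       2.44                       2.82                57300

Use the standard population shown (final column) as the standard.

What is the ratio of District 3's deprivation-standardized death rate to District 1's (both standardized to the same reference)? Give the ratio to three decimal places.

Standard total = 264000; weights = 0.0845, 0.1455, 0.1258, 0.1848, 0.2424, 0.2170.
District 3: 0.0845×15.77 + 0.1455×13.81 + 0.1258×10.33 + 0.1848×14.29 + 0.2424×5.08 + 0.2170×2.44 = 9.0425 per 1000.
District 1: 0.0845×15.89 + 0.1455×22.35 + 0.1258×16.81 + 0.1848×14.57 + 0.2424×4.39 + 0.2170×2.82 = 11.0767 per 1000.
Ratio = 9.0425 ÷ 11.0767 = 0.81635.

0.816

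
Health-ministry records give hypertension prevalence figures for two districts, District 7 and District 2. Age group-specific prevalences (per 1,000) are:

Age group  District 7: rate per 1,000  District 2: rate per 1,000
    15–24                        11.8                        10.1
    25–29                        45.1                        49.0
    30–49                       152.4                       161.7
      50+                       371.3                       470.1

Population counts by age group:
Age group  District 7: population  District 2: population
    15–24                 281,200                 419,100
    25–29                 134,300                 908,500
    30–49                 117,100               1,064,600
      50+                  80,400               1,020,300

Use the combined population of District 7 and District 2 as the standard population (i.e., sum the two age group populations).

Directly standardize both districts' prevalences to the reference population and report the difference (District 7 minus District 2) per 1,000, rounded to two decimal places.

Combined standard total = 4,025,500; weights = 0.1740, 0.2590, 0.2936, 0.2734.
District 7: 0.1740×11.8 + 0.2590×45.1 + 0.2936×152.4 + 0.2734×371.3 = 159.9987 per 1,000.
District 2: 0.1740×10.1 + 0.2590×49.0 + 0.2936×161.7 + 0.2734×470.1 = 190.4584 per 1,000.
Difference = 159.9987 − 190.4584 = -30.4597.

-30.46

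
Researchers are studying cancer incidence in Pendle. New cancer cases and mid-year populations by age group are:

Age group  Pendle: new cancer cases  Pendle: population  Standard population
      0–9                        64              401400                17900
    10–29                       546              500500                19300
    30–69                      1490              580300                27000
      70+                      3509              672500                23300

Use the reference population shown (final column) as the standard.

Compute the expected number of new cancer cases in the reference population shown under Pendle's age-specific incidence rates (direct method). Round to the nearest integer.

215

Age-specific rates per 100000 for Pendle: 15.94, 109.09, 256.76, 521.78.
Expected new cancer cases = Σ (standard pop × age-specific rate ÷ 100000)
= 17900×15.94/100000 + 19300×109.09/100000 + 27000×256.76/100000 + 23300×521.78/100000
= 2.85 + 21.05 + 69.33 + 121.58 = 214.81.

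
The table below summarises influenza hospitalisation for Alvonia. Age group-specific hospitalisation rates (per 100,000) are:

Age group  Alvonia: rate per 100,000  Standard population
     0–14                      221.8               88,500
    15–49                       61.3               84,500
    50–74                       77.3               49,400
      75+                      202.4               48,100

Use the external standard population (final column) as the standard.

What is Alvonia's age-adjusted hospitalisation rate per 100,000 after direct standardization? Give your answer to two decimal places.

141.82

Standard total = 270,500; weights = 0.3272, 0.3124, 0.1826, 0.1778.
Standardized rate: 0.3272×221.8 + 0.3124×61.3 + 0.1826×77.3 + 0.1778×202.4 = 141.8233 per 100,000.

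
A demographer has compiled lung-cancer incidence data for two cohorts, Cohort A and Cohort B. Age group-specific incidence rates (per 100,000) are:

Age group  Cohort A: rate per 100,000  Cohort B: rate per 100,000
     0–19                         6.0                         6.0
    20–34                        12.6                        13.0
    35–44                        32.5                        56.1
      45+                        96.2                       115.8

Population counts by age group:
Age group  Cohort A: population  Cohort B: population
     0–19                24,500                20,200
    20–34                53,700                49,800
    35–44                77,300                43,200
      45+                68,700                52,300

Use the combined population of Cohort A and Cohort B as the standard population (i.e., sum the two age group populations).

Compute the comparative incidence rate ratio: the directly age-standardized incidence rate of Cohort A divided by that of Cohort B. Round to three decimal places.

Combined standard total = 389,700; weights = 0.1147, 0.2656, 0.3092, 0.3105.
Cohort A: 0.1147×6.0 + 0.2656×12.6 + 0.3092×32.5 + 0.3105×96.2 = 43.9537 per 100,000.
Cohort B: 0.1147×6.0 + 0.2656×13.0 + 0.3092×56.1 + 0.3105×115.8 = 57.4430 per 100,000.
Ratio = 43.9537 ÷ 57.4430 = 0.76517.

0.765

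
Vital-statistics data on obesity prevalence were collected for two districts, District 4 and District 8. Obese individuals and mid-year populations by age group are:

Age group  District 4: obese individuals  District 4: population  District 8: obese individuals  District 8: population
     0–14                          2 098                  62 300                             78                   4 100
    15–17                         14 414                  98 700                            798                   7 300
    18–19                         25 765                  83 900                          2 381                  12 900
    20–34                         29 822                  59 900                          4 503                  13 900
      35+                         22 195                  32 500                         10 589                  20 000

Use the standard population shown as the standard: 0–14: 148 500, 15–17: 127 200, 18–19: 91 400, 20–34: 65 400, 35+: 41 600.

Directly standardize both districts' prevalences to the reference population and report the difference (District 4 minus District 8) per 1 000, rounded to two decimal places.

Age-specific rates per 1 000 for District 4: 33.676, 146.039, 307.092, 497.863, 682.923.
For District 8: 19.024, 109.315, 184.574, 323.957, 529.450.
Standard total = 474 100; weights = 0.3132, 0.2683, 0.1928, 0.1379, 0.0877.
District 4: 0.3132×33.676 + 0.2683×146.039 + 0.1928×307.092 + 0.1379×497.863 + 0.0877×682.923 = 237.5342 per 1 000.
District 8: 0.3132×19.024 + 0.2683×109.315 + 0.1928×184.574 + 0.1379×323.957 + 0.0877×529.450 = 162.0163 per 1 000.
Difference = 237.5342 − 162.0163 = 75.5179.

75.52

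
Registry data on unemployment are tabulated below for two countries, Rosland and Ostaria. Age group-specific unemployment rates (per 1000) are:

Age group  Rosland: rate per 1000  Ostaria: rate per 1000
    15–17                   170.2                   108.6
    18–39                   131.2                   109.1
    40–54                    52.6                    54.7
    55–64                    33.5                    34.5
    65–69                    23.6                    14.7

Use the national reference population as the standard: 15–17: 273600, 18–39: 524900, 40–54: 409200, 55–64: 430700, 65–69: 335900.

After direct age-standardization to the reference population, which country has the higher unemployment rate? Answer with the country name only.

Rosland

Standard total = 1974300; weights = 0.1386, 0.2659, 0.2073, 0.2182, 0.1701.
Rosland: 0.1386×170.2 + 0.2659×131.2 + 0.2073×52.6 + 0.2182×33.5 + 0.1701×23.6 = 80.6935 per 1000.
Ostaria: 0.1386×108.6 + 0.2659×109.1 + 0.2073×54.7 + 0.2182×34.5 + 0.1701×14.7 = 65.4205 per 1000.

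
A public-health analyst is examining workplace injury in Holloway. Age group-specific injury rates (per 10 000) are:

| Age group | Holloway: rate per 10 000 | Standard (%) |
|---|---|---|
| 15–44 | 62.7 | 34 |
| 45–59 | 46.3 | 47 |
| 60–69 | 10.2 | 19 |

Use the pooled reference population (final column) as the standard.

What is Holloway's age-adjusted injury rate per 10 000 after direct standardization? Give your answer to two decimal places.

Standard weights: 0.34, 0.47, 0.19.
Standardized rate: 0.3400×62.7 + 0.4700×46.3 + 0.1900×10.2 = 45.0170 per 10 000.

45.02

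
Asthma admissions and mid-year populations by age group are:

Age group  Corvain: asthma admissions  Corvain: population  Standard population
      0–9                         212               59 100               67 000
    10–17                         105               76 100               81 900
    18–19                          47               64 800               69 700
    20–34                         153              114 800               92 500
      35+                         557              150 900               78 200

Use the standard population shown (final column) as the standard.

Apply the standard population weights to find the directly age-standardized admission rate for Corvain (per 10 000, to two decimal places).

Age-specific rates per 10 000 for Corvain: 35.87, 13.80, 7.25, 13.33, 36.91.
Standard total = 389 300; weights = 0.1721, 0.2104, 0.1790, 0.2376, 0.2009.
Standardized rate: 0.1721×35.87 + 0.2104×13.80 + 0.1790×7.25 + 0.2376×13.33 + 0.2009×36.91 = 20.9562 per 10 000.

20.96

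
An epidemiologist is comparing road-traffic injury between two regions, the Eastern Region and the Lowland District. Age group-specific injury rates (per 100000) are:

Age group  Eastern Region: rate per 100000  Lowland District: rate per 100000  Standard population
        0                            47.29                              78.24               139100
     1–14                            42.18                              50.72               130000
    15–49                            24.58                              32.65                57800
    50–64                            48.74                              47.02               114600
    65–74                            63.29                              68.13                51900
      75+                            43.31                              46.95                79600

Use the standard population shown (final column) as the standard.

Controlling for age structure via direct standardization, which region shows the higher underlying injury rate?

Lowland District

Standard total = 573000; weights = 0.2428, 0.2269, 0.1009, 0.2000, 0.0906, 0.1389.
The Eastern Region: 0.2428×47.29 + 0.2269×42.18 + 0.1009×24.58 + 0.2000×48.74 + 0.0906×63.29 + 0.1389×43.31 = 45.0262 per 100000.
The Lowland District: 0.2428×78.24 + 0.2269×50.72 + 0.1009×32.65 + 0.2000×47.02 + 0.0906×68.13 + 0.1389×46.95 = 55.8911 per 100000.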